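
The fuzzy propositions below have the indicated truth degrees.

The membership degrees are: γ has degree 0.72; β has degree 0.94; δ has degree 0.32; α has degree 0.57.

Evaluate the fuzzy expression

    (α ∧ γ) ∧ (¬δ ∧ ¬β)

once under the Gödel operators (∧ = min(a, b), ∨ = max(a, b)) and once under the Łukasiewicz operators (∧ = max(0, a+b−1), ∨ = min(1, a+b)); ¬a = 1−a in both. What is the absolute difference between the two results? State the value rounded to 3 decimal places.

Under Gödel:
  α ∧ γ = min(a, b) on (0.57, 0.72) = 0.57
  ¬δ = 1 − 0.32 = 0.68
  ¬β = 1 − 0.94 = 0.06
  ¬δ ∧ ¬β = min(a, b) on (0.68, 0.06) = 0.06
  (α ∧ γ) ∧ (¬δ ∧ ¬β) = min(a, b) on (0.57, 0.06) = 0.06
  → value = 0.0600
Under Łukasiewicz:
  α ∧ γ = max(0, a+b−1) on (0.57, 0.72) = 0.29
  ¬δ = 1 − 0.32 = 0.68
  ¬β = 1 − 0.94 = 0.06
  ¬δ ∧ ¬β = max(0, a+b−1) on (0.68, 0.06) = 0.00
  (α ∧ γ) ∧ (¬δ ∧ ¬β) = max(0, a+b−1) on (0.29, 0.00) = 0.00
  → value = 0.0000
|0.0600 − 0.0000| = 0.060

0.060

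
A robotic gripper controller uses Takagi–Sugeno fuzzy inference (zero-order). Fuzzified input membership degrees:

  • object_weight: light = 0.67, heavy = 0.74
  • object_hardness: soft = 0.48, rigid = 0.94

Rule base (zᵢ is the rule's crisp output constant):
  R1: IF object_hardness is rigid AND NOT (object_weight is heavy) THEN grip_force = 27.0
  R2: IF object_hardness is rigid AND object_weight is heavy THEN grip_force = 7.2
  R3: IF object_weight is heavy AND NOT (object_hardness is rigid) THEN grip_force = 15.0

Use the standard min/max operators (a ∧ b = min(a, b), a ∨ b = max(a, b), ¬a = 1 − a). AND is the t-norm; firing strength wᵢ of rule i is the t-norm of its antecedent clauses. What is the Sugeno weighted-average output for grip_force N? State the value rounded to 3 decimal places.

R1 (z=27.0): rigid=0.94, ¬heavy=1−0.74=0.26; AND[min(a, b)] → w = 0.26
R2 (z=7.2): rigid=0.94, heavy=0.74; AND[min(a, b)] → w = 0.74
R3 (z=15.0): heavy=0.74, ¬rigid=1−0.94=0.06; AND[min(a, b)] → w = 0.06
Weighted average = (0.26·27.0 + 0.74·7.2 + 0.06·15.0) / (0.26 + 0.74 + 0.06)
  = 13.2480 / 1.0600 = 12.498

12.498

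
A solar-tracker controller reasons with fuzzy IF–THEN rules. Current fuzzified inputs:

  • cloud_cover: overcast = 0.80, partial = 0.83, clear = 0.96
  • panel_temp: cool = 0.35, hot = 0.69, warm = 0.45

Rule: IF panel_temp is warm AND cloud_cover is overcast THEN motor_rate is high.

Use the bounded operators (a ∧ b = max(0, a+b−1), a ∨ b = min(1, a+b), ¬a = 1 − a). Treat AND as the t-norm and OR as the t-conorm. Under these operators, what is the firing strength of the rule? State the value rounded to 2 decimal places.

0.25

firing strength: warm=0.45, overcast=0.80; AND[max(0, a+b−1)] → w = 0.25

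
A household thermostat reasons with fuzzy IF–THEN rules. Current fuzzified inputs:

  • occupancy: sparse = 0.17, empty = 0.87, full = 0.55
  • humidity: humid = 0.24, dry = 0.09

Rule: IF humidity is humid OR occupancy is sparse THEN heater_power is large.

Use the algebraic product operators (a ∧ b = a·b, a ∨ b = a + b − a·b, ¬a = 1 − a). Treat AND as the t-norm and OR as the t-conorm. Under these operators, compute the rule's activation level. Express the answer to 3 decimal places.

firing strength: humid=0.24, sparse=0.17; OR[a + b − a·b] → w = 0.3692

0.369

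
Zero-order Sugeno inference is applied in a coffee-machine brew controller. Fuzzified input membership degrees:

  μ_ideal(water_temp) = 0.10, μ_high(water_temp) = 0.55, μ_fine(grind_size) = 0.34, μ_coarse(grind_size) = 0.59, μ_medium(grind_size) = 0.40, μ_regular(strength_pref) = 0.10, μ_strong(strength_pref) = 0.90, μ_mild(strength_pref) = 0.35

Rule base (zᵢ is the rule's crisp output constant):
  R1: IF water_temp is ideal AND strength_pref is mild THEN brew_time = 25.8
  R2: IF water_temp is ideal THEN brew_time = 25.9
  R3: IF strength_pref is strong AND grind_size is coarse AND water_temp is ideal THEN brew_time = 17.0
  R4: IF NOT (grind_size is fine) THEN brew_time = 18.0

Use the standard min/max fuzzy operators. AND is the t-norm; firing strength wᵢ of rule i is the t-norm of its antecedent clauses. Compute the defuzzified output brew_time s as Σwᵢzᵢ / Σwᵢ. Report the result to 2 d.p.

19.53

R1 (z=25.8): ideal=0.10, mild=0.35; AND[min(a, b)] → w = 0.10
R2 (z=25.9): ideal=0.10 → w = 0.10
R3 (z=17.0): strong=0.90, coarse=0.59, ideal=0.10; AND[min(a, b)] → w = 0.10
R4 (z=18.0): ¬fine=1−0.34=0.66 → w = 0.66
Weighted average = (0.10·25.8 + 0.10·25.9 + 0.10·17.0 + 0.66·18.0) / (0.10 + 0.10 + 0.10 + 0.66)
  = 18.7500 / 0.9600 = 19.53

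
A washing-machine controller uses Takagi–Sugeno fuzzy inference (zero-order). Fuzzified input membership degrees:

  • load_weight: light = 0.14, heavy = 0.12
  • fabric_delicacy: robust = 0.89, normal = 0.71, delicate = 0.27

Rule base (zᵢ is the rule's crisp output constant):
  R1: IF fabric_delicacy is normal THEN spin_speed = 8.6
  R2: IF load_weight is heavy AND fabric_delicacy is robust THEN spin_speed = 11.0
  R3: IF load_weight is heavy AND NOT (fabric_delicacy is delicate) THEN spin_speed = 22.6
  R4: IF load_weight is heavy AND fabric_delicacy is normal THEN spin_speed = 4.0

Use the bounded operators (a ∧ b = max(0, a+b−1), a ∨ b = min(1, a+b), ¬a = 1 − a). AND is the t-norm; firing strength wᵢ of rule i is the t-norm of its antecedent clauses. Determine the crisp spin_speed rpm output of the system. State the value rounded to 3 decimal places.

R1 (z=8.6): normal=0.71 → w = 0.71
R2 (z=11.0): heavy=0.12, robust=0.89; AND[max(0, a+b−1)] → w = 0.01
R3 (z=22.6): heavy=0.12, ¬delicate=1−0.27=0.73; AND[max(0, a+b−1)] → w = 0.00
R4 (z=4.0): heavy=0.12, normal=0.71; AND[max(0, a+b−1)] → w = 0.00
Weighted average = (0.71·8.6 + 0.01·11.0 + 0.00·22.6 + 0.00·4.0) / (0.71 + 0.01 + 0.00 + 0.00)
  = 6.2160 / 0.7200 = 8.633

8.633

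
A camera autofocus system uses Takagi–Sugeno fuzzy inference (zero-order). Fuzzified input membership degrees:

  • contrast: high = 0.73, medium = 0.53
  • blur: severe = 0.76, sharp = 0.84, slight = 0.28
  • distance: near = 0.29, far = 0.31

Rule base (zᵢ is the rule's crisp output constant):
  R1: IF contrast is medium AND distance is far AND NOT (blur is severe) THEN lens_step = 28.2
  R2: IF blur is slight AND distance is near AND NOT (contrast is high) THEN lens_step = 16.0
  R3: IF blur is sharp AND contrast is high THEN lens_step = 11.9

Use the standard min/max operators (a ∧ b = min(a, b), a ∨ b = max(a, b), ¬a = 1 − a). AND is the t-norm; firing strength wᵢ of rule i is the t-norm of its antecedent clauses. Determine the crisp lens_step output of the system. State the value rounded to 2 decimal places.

15.95

R1 (z=28.2): medium=0.53, far=0.31, ¬severe=1−0.76=0.24; AND[min(a, b)] → w = 0.24
R2 (z=16.0): slight=0.28, near=0.29, ¬high=1−0.73=0.27; AND[min(a, b)] → w = 0.27
R3 (z=11.9): sharp=0.84, high=0.73; AND[min(a, b)] → w = 0.73
Weighted average = (0.24·28.2 + 0.27·16.0 + 0.73·11.9) / (0.24 + 0.27 + 0.73)
  = 19.7750 / 1.2400 = 15.95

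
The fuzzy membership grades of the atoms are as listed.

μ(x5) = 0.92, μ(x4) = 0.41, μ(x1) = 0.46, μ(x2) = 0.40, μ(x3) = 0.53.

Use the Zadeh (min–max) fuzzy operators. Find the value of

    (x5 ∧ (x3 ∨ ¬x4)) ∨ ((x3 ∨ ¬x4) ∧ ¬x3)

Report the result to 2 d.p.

¬x4 = 1 − 0.41 = 0.59
x3 ∨ ¬x4 = max(a, b) on (0.53, 0.59) = 0.59
x5 ∧ (x3 ∨ ¬x4) = min(a, b) on (0.92, 0.59) = 0.59
¬x4 = 1 − 0.41 = 0.59
x3 ∨ ¬x4 = max(a, b) on (0.53, 0.59) = 0.59
¬x3 = 1 − 0.53 = 0.47
(x3 ∨ ¬x4) ∧ ¬x3 = min(a, b) on (0.59, 0.47) = 0.47
(x5 ∧ (x3 ∨ ¬x4)) ∨ ((x3 ∨ ¬x4) ∧ ¬x3) = max(a, b) on (0.59, 0.47) = 0.59

0.59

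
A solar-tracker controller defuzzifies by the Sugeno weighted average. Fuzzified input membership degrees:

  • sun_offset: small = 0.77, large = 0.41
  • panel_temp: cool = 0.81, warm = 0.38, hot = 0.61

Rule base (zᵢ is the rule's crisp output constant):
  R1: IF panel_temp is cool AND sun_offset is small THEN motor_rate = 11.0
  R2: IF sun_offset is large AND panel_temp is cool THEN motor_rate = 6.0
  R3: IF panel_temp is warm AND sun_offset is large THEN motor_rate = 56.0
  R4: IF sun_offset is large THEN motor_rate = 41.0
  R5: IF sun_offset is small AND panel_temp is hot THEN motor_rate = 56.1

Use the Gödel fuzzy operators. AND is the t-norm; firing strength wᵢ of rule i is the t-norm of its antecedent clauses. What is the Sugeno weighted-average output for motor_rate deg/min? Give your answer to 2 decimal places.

32.26

R1 (z=11.0): cool=0.81, small=0.77; AND[min(a, b)] → w = 0.77
R2 (z=6.0): large=0.41, cool=0.81; AND[min(a, b)] → w = 0.41
R3 (z=56.0): warm=0.38, large=0.41; AND[min(a, b)] → w = 0.38
R4 (z=41.0): large=0.41 → w = 0.41
R5 (z=56.1): small=0.77, hot=0.61; AND[min(a, b)] → w = 0.61
Weighted average = (0.77·11.0 + 0.41·6.0 + 0.38·56.0 + 0.41·41.0 + 0.61·56.1) / (0.77 + 0.41 + 0.38 + 0.41 + 0.61)
  = 83.2410 / 2.5800 = 32.26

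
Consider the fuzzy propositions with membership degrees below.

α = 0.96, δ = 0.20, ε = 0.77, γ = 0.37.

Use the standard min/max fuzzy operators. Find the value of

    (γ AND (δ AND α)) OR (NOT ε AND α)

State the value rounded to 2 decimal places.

0.23

δ AND α = min(a, b) on (0.20, 0.96) = 0.20
γ AND (δ AND α) = min(a, b) on (0.37, 0.20) = 0.20
NOT ε = 1 − 0.77 = 0.23
NOT ε AND α = min(a, b) on (0.23, 0.96) = 0.23
(γ AND (δ AND α)) OR (NOT ε AND α) = max(a, b) on (0.20, 0.23) = 0.23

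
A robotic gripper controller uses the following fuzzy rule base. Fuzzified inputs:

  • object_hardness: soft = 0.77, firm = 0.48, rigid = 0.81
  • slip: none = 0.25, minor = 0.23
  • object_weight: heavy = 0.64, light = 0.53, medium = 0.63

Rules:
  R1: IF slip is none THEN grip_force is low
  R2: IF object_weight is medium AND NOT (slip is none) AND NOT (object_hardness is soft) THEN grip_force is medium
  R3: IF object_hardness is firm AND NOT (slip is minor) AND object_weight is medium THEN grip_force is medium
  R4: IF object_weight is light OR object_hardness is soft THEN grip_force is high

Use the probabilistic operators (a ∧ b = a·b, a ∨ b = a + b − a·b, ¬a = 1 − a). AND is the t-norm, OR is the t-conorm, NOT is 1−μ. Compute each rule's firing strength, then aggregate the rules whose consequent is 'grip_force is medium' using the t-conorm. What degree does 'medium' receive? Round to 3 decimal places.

0.316

R1: none=0.25 → w = 0.2500
R2: medium=0.63, ¬none=1−0.25=0.75, ¬soft=1−0.77=0.23; AND[a·b] → w = 0.1087
R3: firm=0.48, ¬minor=1−0.23=0.77, medium=0.63; AND[a·b] → w = 0.2328
R4: light=0.53, soft=0.77; OR[a + b − a·b] → w = 0.8919
Rules with consequent 'medium': {R2, R3} → strengths 0.1087, 0.2328
Aggregate via t-conorm [a + b − a·b]: 0.3162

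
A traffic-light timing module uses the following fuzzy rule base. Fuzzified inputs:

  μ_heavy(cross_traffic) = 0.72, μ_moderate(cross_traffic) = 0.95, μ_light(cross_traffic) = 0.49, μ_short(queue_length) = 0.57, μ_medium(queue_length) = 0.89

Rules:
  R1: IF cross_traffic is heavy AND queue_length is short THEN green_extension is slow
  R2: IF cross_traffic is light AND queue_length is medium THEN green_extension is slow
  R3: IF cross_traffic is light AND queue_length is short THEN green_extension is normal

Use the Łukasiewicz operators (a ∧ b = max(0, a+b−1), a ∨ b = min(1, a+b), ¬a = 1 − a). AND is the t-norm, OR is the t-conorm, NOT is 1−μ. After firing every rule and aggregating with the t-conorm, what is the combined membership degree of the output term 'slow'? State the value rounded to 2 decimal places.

R1: heavy=0.72, short=0.57; AND[max(0, a+b−1)] → w = 0.29
R2: light=0.49, medium=0.89; AND[max(0, a+b−1)] → w = 0.38
R3: light=0.49, short=0.57; AND[max(0, a+b−1)] → w = 0.06
Rules with consequent 'slow': {R1, R2} → strengths 0.29, 0.38
Aggregate via t-conorm [min(1, a+b)]: 0.67

0.67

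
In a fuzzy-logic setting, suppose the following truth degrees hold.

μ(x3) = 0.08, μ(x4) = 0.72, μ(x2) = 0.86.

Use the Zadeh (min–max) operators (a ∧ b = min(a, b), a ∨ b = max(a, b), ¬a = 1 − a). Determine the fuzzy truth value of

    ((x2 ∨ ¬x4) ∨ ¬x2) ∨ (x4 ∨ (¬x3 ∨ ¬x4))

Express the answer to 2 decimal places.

¬x4 = 1 − 0.72 = 0.28
x2 ∨ ¬x4 = max(a, b) on (0.86, 0.28) = 0.86
¬x2 = 1 − 0.86 = 0.14
(x2 ∨ ¬x4) ∨ ¬x2 = max(a, b) on (0.86, 0.14) = 0.86
¬x3 = 1 − 0.08 = 0.92
¬x4 = 1 − 0.72 = 0.28
¬x3 ∨ ¬x4 = max(a, b) on (0.92, 0.28) = 0.92
x4 ∨ (¬x3 ∨ ¬x4) = max(a, b) on (0.72, 0.92) = 0.92
((x2 ∨ ¬x4) ∨ ¬x2) ∨ (x4 ∨ (¬x3 ∨ ¬x4)) = max(a, b) on (0.86, 0.92) = 0.92

0.92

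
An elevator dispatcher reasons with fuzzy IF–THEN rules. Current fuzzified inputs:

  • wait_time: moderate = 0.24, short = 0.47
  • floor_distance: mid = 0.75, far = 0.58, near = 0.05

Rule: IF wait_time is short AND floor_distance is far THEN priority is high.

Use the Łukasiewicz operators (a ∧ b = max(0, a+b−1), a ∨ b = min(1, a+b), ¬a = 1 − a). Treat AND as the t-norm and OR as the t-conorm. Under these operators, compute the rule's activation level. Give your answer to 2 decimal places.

firing strength: short=0.47, far=0.58; AND[max(0, a+b−1)] → w = 0.05

0.05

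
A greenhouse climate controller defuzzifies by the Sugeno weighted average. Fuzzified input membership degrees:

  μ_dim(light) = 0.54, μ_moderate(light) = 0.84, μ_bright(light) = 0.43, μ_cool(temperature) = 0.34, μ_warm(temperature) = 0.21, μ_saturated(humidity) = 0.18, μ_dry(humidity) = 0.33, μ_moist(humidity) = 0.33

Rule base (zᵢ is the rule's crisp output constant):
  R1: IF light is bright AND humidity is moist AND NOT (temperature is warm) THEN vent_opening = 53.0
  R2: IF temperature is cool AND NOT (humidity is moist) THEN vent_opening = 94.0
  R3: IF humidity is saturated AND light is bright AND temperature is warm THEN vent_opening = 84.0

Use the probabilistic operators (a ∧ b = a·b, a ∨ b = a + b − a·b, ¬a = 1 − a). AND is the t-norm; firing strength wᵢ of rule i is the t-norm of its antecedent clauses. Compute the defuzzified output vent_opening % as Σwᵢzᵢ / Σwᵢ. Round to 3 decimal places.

80.639

R1 (z=53.0): bright=0.43, moist=0.33, ¬warm=1−0.21=0.79; AND[a·b] → w = 0.1121
R2 (z=94.0): cool=0.34, ¬moist=1−0.33=0.67; AND[a·b] → w = 0.2278
R3 (z=84.0): saturated=0.18, bright=0.43, warm=0.21; AND[a·b] → w = 0.0163
Weighted average = (0.1121·53.0 + 0.2278·94.0 + 0.0163·84.0) / (0.1121 + 0.2278 + 0.0163)
  = 28.7199 / 0.3562 = 80.639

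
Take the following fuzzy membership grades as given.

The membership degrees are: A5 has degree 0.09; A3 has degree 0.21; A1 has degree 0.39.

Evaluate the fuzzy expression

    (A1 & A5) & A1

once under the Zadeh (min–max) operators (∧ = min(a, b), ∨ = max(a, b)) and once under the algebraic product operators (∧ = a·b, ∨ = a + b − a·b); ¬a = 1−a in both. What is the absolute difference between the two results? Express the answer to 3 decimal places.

0.076

Under Zadeh (min–max):
  A1 & A5 = min(a, b) on (0.39, 0.09) = 0.09
  (A1 & A5) & A1 = min(a, b) on (0.09, 0.39) = 0.09
  → value = 0.0900
Under algebraic product:
  A1 & A5 = a·b on (0.3900, 0.0900) = 0.0351
  (A1 & A5) & A1 = a·b on (0.0351, 0.3900) = 0.0137
  → value = 0.0137
|0.0900 − 0.0137| = 0.076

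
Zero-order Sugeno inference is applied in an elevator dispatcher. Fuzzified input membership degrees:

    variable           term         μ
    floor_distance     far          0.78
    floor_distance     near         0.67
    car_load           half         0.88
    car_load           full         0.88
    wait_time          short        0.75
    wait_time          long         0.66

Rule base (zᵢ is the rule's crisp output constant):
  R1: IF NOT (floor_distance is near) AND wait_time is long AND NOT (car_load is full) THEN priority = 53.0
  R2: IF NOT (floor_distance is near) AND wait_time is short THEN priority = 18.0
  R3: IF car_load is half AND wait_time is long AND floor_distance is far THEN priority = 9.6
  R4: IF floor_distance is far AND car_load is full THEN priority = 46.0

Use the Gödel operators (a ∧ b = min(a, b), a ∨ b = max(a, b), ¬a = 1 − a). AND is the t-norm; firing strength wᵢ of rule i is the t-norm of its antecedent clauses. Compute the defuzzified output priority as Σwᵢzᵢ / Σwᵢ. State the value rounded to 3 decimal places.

28.844

R1 (z=53.0): ¬near=1−0.67=0.33, long=0.66, ¬full=1−0.88=0.12; AND[min(a, b)] → w = 0.12
R2 (z=18.0): ¬near=1−0.67=0.33, short=0.75; AND[min(a, b)] → w = 0.33
R3 (z=9.6): half=0.88, long=0.66, far=0.78; AND[min(a, b)] → w = 0.66
R4 (z=46.0): far=0.78, full=0.88; AND[min(a, b)] → w = 0.78
Weighted average = (0.12·53.0 + 0.33·18.0 + 0.66·9.6 + 0.78·46.0) / (0.12 + 0.33 + 0.66 + 0.78)
  = 54.5160 / 1.8900 = 28.844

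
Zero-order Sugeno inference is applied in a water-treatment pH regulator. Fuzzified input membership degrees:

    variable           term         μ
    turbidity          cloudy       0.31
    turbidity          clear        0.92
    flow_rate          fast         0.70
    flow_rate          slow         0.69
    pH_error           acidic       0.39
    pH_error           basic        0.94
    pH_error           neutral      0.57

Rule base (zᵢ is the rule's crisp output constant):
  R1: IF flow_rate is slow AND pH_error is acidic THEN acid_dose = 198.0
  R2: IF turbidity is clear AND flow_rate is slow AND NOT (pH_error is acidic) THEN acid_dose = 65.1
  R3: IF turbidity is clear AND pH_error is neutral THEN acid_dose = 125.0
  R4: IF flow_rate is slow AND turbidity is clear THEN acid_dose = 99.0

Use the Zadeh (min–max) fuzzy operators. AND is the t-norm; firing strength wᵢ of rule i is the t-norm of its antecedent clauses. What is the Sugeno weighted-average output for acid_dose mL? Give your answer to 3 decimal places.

R1 (z=198.0): slow=0.69, acidic=0.39; AND[min(a, b)] → w = 0.39
R2 (z=65.1): clear=0.92, slow=0.69, ¬acidic=1−0.39=0.61; AND[min(a, b)] → w = 0.61
R3 (z=125.0): clear=0.92, neutral=0.57; AND[min(a, b)] → w = 0.57
R4 (z=99.0): slow=0.69, clear=0.92; AND[min(a, b)] → w = 0.69
Weighted average = (0.39·198.0 + 0.61·65.1 + 0.57·125.0 + 0.69·99.0) / (0.39 + 0.61 + 0.57 + 0.69)
  = 256.4910 / 2.2600 = 113.492

113.492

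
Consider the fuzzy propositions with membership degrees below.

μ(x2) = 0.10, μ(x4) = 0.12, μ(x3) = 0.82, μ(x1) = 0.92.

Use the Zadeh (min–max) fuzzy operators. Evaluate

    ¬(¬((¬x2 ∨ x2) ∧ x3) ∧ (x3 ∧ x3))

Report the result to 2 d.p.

0.82

¬x2 = 1 − 0.10 = 0.90
¬x2 ∨ x2 = max(a, b) on (0.90, 0.10) = 0.90
(¬x2 ∨ x2) ∧ x3 = min(a, b) on (0.90, 0.82) = 0.82
¬((¬x2 ∨ x2) ∧ x3) = 1 − 0.82 = 0.18
x3 ∧ x3 = min(a, b) on (0.82, 0.82) = 0.82
¬((¬x2 ∨ x2) ∧ x3) ∧ (x3 ∧ x3) = min(a, b) on (0.18, 0.82) = 0.18
¬(¬((¬x2 ∨ x2) ∧ x3) ∧ (x3 ∧ x3)) = 1 − 0.18 = 0.82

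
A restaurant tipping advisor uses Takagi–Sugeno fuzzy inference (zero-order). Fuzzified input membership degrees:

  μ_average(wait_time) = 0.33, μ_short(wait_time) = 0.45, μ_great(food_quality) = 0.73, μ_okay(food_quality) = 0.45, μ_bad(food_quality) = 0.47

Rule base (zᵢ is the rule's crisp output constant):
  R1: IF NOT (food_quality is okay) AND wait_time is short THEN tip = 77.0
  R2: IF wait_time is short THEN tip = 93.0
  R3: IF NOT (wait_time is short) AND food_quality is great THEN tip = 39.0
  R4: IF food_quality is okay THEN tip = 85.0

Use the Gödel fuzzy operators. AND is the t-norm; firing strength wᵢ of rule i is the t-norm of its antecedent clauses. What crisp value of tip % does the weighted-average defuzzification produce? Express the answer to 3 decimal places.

R1 (z=77.0): ¬okay=1−0.45=0.55, short=0.45; AND[min(a, b)] → w = 0.45
R2 (z=93.0): short=0.45 → w = 0.45
R3 (z=39.0): ¬short=1−0.45=0.55, great=0.73; AND[min(a, b)] → w = 0.55
R4 (z=85.0): okay=0.45 → w = 0.45
Weighted average = (0.45·77.0 + 0.45·93.0 + 0.55·39.0 + 0.45·85.0) / (0.45 + 0.45 + 0.55 + 0.45)
  = 136.2000 / 1.9000 = 71.684

71.684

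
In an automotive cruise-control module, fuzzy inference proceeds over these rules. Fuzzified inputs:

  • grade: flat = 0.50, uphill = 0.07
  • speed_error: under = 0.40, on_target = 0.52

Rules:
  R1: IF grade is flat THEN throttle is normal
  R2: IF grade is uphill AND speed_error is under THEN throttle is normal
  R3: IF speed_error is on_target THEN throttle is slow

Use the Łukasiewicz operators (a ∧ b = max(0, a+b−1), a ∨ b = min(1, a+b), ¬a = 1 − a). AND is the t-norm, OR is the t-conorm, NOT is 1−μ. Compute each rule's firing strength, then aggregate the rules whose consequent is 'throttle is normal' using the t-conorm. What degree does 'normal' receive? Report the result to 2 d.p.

R1: flat=0.50 → w = 0.50
R2: uphill=0.07, under=0.40; AND[max(0, a+b−1)] → w = 0.00
R3: on_target=0.52 → w = 0.52
Rules with consequent 'normal': {R1, R2} → strengths 0.50, 0.00
Aggregate via t-conorm [min(1, a+b)]: 0.50

0.50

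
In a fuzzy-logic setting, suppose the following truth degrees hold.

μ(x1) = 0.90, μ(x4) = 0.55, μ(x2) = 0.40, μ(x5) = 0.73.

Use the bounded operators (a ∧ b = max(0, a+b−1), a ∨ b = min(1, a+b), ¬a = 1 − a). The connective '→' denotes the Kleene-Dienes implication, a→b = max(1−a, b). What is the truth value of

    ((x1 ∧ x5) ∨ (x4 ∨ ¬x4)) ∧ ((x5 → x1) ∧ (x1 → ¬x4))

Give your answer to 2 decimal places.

x1 ∧ x5 = max(0, a+b−1) on (0.90, 0.73) = 0.63
¬x4 = 1 − 0.55 = 0.45
x4 ∨ ¬x4 = min(1, a+b) on (0.55, 0.45) = 1.00
(x1 ∧ x5) ∨ (x4 ∨ ¬x4) = min(1, a+b) on (0.63, 1.00) = 1.00
x5 → x1  [Kleene-Dienes: max(1−a, b)] with a=0.73, b=0.90 → 0.90
¬x4 = 1 − 0.55 = 0.45
x1 → ¬x4  [Kleene-Dienes: max(1−a, b)] with a=0.90, b=0.45 → 0.45
(x5 → x1) ∧ (x1 → ¬x4) = max(0, a+b−1) on (0.90, 0.45) = 0.35
((x1 ∧ x5) ∨ (x4 ∨ ¬x4)) ∧ ((x5 → x1) ∧ (x1 → ¬x4)) = max(0, a+b−1) on (1.00, 0.35) = 0.35

0.35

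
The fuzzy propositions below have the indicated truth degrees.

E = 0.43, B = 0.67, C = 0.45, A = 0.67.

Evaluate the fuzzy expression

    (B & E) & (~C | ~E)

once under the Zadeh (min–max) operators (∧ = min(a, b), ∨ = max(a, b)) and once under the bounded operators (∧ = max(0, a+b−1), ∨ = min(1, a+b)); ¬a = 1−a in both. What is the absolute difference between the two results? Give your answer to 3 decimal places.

Under Zadeh (min–max):
  B & E = min(a, b) on (0.67, 0.43) = 0.43
  ~C = 1 − 0.45 = 0.55
  ~E = 1 − 0.43 = 0.57
  ~C | ~E = max(a, b) on (0.55, 0.57) = 0.57
  (B & E) & (~C | ~E) = min(a, b) on (0.43, 0.57) = 0.43
  → value = 0.4300
Under bounded:
  B & E = max(0, a+b−1) on (0.67, 0.43) = 0.10
  ~C = 1 − 0.45 = 0.55
  ~E = 1 − 0.43 = 0.57
  ~C | ~E = min(1, a+b) on (0.55, 0.57) = 1.00
  (B & E) & (~C | ~E) = max(0, a+b−1) on (0.10, 1.00) = 0.10
  → value = 0.1000
|0.4300 − 0.1000| = 0.330

0.330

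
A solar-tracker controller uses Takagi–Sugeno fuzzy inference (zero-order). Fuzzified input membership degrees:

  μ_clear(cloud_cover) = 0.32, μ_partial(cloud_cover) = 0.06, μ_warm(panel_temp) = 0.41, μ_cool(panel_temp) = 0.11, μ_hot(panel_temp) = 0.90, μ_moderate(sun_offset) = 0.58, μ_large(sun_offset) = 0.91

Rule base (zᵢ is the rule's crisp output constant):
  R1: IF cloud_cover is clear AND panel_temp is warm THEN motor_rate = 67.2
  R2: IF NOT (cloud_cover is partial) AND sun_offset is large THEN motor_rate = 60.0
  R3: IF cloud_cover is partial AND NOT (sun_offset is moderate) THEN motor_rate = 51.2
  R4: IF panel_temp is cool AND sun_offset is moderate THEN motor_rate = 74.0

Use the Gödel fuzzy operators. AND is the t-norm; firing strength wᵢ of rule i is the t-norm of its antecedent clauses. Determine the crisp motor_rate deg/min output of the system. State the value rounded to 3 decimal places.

R1 (z=67.2): clear=0.32, warm=0.41; AND[min(a, b)] → w = 0.32
R2 (z=60.0): ¬partial=1−0.06=0.94, large=0.91; AND[min(a, b)] → w = 0.91
R3 (z=51.2): partial=0.06, ¬moderate=1−0.58=0.42; AND[min(a, b)] → w = 0.06
R4 (z=74.0): cool=0.11, moderate=0.58; AND[min(a, b)] → w = 0.11
Weighted average = (0.32·67.2 + 0.91·60.0 + 0.06·51.2 + 0.11·74.0) / (0.32 + 0.91 + 0.06 + 0.11)
  = 87.3160 / 1.4000 = 62.369

62.369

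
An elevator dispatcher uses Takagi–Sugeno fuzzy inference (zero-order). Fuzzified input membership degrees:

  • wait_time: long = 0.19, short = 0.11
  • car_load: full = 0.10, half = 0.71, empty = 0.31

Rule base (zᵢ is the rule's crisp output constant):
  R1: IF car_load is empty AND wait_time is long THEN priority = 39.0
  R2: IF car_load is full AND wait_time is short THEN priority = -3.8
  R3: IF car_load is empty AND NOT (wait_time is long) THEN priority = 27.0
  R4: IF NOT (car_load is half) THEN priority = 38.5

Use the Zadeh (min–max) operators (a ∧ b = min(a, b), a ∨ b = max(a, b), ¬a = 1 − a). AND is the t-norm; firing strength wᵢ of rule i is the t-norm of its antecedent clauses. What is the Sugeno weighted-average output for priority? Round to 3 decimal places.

R1 (z=39.0): empty=0.31, long=0.19; AND[min(a, b)] → w = 0.19
R2 (z=-3.8): full=0.10, short=0.11; AND[min(a, b)] → w = 0.10
R3 (z=27.0): empty=0.31, ¬long=1−0.19=0.81; AND[min(a, b)] → w = 0.31
R4 (z=38.5): ¬half=1−0.71=0.29 → w = 0.29
Weighted average = (0.19·39.0 + 0.10·-3.8 + 0.31·27.0 + 0.29·38.5) / (0.19 + 0.10 + 0.31 + 0.29)
  = 26.5650 / 0.8900 = 29.848

29.848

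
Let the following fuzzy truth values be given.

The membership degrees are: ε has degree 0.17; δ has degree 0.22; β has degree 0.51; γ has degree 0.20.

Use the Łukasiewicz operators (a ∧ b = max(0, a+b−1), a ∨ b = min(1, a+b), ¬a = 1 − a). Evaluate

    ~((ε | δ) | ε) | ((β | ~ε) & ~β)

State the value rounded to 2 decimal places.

0.93

ε | δ = min(1, a+b) on (0.17, 0.22) = 0.39
(ε | δ) | ε = min(1, a+b) on (0.39, 0.17) = 0.56
~((ε | δ) | ε) = 1 − 0.56 = 0.44
~ε = 1 − 0.17 = 0.83
β | ~ε = min(1, a+b) on (0.51, 0.83) = 1.00
~β = 1 − 0.51 = 0.49
(β | ~ε) & ~β = max(0, a+b−1) on (1.00, 0.49) = 0.49
~((ε | δ) | ε) | ((β | ~ε) & ~β) = min(1, a+b) on (0.44, 0.49) = 0.93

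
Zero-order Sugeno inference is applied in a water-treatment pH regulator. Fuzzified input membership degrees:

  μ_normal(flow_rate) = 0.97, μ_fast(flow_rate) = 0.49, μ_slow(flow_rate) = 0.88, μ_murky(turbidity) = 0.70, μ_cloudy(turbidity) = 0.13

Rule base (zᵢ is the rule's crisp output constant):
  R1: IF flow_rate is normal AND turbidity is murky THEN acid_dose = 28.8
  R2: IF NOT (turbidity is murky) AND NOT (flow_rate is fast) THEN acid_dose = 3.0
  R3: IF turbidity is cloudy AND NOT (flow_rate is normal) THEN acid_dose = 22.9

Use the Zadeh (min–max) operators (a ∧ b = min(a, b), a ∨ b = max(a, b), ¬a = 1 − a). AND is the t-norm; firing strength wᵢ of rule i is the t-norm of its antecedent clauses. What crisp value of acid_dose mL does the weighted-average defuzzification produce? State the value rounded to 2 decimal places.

R1 (z=28.8): normal=0.97, murky=0.70; AND[min(a, b)] → w = 0.70
R2 (z=3.0): ¬murky=1−0.70=0.30, ¬fast=1−0.49=0.51; AND[min(a, b)] → w = 0.30
R3 (z=22.9): cloudy=0.13, ¬normal=1−0.97=0.03; AND[min(a, b)] → w = 0.03
Weighted average = (0.70·28.8 + 0.30·3.0 + 0.03·22.9) / (0.70 + 0.30 + 0.03)
  = 21.7470 / 1.0300 = 21.11

21.11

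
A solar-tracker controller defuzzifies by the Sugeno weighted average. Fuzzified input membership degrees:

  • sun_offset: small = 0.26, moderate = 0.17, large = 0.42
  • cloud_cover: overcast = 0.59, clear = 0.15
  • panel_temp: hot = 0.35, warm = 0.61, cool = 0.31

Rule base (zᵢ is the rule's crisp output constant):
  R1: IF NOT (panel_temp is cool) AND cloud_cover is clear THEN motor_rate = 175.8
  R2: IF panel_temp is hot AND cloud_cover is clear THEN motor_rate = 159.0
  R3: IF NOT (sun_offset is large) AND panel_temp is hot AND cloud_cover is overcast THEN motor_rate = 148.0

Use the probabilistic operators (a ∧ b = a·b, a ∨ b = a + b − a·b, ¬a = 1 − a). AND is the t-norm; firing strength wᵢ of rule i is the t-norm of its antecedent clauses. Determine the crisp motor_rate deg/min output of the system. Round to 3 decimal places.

R1 (z=175.8): ¬cool=1−0.31=0.69, clear=0.15; AND[a·b] → w = 0.1035
R2 (z=159.0): hot=0.35, clear=0.15; AND[a·b] → w = 0.0525
R3 (z=148.0): ¬large=1−0.42=0.58, hot=0.35, overcast=0.59; AND[a·b] → w = 0.1198
Weighted average = (0.1035·175.8 + 0.0525·159.0 + 0.1198·148.0) / (0.1035 + 0.0525 + 0.1198)
  = 44.2688 / 0.2758 = 160.528

160.528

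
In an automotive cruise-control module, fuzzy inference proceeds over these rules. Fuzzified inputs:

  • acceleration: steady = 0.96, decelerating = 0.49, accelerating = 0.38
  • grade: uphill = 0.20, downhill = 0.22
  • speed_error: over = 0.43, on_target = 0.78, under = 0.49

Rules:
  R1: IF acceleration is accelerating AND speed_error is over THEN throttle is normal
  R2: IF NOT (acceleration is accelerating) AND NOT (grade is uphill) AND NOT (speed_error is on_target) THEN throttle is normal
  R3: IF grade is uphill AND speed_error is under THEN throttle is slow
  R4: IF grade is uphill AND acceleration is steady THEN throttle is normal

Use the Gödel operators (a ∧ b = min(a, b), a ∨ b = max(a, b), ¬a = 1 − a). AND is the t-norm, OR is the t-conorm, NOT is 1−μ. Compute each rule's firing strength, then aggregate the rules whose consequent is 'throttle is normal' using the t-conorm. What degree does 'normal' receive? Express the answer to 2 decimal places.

0.38

R1: accelerating=0.38, over=0.43; AND[min(a, b)] → w = 0.38
R2: ¬accelerating=1−0.38=0.62, ¬uphill=1−0.20=0.80, ¬on_target=1−0.78=0.22; AND[min(a, b)] → w = 0.22
R3: uphill=0.20, under=0.49; AND[min(a, b)] → w = 0.20
R4: uphill=0.20, steady=0.96; AND[min(a, b)] → w = 0.20
Rules with consequent 'normal': {R1, R2, R4} → strengths 0.38, 0.22, 0.20
Aggregate via t-conorm [max(a, b)]: 0.38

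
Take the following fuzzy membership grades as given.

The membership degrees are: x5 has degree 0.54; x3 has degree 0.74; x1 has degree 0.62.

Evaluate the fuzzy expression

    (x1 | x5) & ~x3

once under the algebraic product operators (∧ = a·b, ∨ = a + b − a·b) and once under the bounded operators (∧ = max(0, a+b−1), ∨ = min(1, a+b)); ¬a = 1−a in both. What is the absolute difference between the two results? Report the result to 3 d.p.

Under algebraic product:
  x1 | x5 = a + b − a·b on (0.6200, 0.5400) = 0.8252
  ~x3 = 1 − 0.7400 = 0.2600
  (x1 | x5) & ~x3 = a·b on (0.8252, 0.2600) = 0.2146
  → value = 0.2146
Under bounded:
  x1 | x5 = min(1, a+b) on (0.62, 0.54) = 1.00
  ~x3 = 1 − 0.74 = 0.26
  (x1 | x5) & ~x3 = max(0, a+b−1) on (1.00, 0.26) = 0.26
  → value = 0.2600
|0.2146 − 0.2600| = 0.045

0.045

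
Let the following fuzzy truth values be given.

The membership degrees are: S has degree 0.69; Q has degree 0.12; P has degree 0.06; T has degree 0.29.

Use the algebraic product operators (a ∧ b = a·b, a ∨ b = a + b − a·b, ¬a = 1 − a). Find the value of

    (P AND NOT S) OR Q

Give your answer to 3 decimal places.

NOT S = 1 − 0.6900 = 0.3100
P AND NOT S = a·b on (0.0600, 0.3100) = 0.0186
(P AND NOT S) OR Q = a + b − a·b on (0.0186, 0.1200) = 0.1364

0.136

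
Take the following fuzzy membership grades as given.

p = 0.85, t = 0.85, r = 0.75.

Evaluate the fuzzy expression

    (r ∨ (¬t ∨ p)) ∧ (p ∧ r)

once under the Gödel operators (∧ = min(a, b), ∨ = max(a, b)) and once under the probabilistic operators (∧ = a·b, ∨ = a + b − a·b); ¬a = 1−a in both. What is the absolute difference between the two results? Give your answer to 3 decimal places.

Under Gödel:
  ¬t = 1 − 0.85 = 0.15
  ¬t ∨ p = max(a, b) on (0.15, 0.85) = 0.85
  r ∨ (¬t ∨ p) = max(a, b) on (0.75, 0.85) = 0.85
  p ∧ r = min(a, b) on (0.85, 0.75) = 0.75
  (r ∨ (¬t ∨ p)) ∧ (p ∧ r) = min(a, b) on (0.85, 0.75) = 0.75
  → value = 0.7500
Under probabilistic:
  ¬t = 1 − 0.8500 = 0.1500
  ¬t ∨ p = a + b − a·b on (0.1500, 0.8500) = 0.8725
  r ∨ (¬t ∨ p) = a + b − a·b on (0.7500, 0.8725) = 0.9681
  p ∧ r = a·b on (0.8500, 0.7500) = 0.6375
  (r ∨ (¬t ∨ p)) ∧ (p ∧ r) = a·b on (0.9681, 0.6375) = 0.6172
  → value = 0.6172
|0.7500 − 0.6172| = 0.133

0.133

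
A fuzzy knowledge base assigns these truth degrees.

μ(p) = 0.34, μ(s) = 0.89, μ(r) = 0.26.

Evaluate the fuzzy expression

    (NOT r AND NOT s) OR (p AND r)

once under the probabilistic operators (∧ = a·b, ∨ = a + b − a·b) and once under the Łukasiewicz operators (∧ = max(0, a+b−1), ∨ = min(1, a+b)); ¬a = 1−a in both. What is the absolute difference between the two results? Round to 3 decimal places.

0.163

Under probabilistic:
  NOT r = 1 − 0.2600 = 0.7400
  NOT s = 1 − 0.8900 = 0.1100
  NOT r AND NOT s = a·b on (0.7400, 0.1100) = 0.0814
  p AND r = a·b on (0.3400, 0.2600) = 0.0884
  (NOT r AND NOT s) OR (p AND r) = a + b − a·b on (0.0814, 0.0884) = 0.1626
  → value = 0.1626
Under Łukasiewicz:
  NOT r = 1 − 0.26 = 0.74
  NOT s = 1 − 0.89 = 0.11
  NOT r AND NOT s = max(0, a+b−1) on (0.74, 0.11) = 0.00
  p AND r = max(0, a+b−1) on (0.34, 0.26) = 0.00
  (NOT r AND NOT s) OR (p AND r) = min(1, a+b) on (0.00, 0.00) = 0.00
  → value = 0.0000
|0.1626 − 0.0000| = 0.163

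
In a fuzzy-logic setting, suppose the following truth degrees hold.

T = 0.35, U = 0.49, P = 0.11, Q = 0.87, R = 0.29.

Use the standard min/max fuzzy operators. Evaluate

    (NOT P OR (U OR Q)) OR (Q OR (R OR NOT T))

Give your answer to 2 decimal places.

NOT P = 1 − 0.11 = 0.89
U OR Q = max(a, b) on (0.49, 0.87) = 0.87
NOT P OR (U OR Q) = max(a, b) on (0.89, 0.87) = 0.89
NOT T = 1 − 0.35 = 0.65
R OR NOT T = max(a, b) on (0.29, 0.65) = 0.65
Q OR (R OR NOT T) = max(a, b) on (0.87, 0.65) = 0.87
(NOT P OR (U OR Q)) OR (Q OR (R OR NOT T)) = max(a, b) on (0.89, 0.87) = 0.89

0.89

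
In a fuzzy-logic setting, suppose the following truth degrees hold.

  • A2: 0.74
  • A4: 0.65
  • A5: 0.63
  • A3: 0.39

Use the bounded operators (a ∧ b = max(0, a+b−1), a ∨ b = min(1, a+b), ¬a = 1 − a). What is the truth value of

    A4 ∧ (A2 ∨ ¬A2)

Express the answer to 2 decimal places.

0.65

¬A2 = 1 − 0.74 = 0.26
A2 ∨ ¬A2 = min(1, a+b) on (0.74, 0.26) = 1.00
A4 ∧ (A2 ∨ ¬A2) = max(0, a+b−1) on (0.65, 1.00) = 0.65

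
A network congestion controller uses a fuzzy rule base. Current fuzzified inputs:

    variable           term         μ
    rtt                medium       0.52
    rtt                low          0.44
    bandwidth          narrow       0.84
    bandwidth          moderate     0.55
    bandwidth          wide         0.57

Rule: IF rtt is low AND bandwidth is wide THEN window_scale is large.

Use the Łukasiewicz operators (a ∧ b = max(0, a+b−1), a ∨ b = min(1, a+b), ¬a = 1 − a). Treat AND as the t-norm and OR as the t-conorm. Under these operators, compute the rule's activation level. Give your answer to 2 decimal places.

0.01

firing strength: low=0.44, wide=0.57; AND[max(0, a+b−1)] → w = 0.01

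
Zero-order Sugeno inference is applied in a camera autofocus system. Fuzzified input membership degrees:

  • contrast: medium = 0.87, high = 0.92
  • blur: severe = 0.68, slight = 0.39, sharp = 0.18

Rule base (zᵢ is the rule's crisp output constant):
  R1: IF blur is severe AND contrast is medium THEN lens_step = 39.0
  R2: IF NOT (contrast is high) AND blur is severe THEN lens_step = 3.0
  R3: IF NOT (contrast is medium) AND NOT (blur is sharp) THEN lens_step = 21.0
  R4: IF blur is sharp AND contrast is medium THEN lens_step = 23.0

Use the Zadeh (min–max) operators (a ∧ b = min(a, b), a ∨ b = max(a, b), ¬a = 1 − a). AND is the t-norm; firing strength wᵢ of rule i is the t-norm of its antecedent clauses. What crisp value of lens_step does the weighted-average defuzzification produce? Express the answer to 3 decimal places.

31.430

R1 (z=39.0): severe=0.68, medium=0.87; AND[min(a, b)] → w = 0.68
R2 (z=3.0): ¬high=1−0.92=0.08, severe=0.68; AND[min(a, b)] → w = 0.08
R3 (z=21.0): ¬medium=1−0.87=0.13, ¬sharp=1−0.18=0.82; AND[min(a, b)] → w = 0.13
R4 (z=23.0): sharp=0.18, medium=0.87; AND[min(a, b)] → w = 0.18
Weighted average = (0.68·39.0 + 0.08·3.0 + 0.13·21.0 + 0.18·23.0) / (0.68 + 0.08 + 0.13 + 0.18)
  = 33.6300 / 1.0700 = 31.430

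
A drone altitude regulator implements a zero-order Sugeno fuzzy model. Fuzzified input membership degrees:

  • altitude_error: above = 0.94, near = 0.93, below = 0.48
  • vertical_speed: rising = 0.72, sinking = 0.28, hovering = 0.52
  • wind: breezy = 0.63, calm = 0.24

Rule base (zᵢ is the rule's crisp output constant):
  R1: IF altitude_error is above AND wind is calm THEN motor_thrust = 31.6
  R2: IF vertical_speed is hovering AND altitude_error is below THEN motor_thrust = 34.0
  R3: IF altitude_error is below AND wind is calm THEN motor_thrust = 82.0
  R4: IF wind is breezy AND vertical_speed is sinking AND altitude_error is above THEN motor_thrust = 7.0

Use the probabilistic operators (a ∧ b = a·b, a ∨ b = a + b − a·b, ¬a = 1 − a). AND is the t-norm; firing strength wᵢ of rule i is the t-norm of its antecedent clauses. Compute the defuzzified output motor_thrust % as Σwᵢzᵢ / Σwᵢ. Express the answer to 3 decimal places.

34.676

R1 (z=31.6): above=0.94, calm=0.24; AND[a·b] → w = 0.2256
R2 (z=34.0): hovering=0.52, below=0.48; AND[a·b] → w = 0.2496
R3 (z=82.0): below=0.48, calm=0.24; AND[a·b] → w = 0.1152
R4 (z=7.0): breezy=0.63, sinking=0.28, above=0.94; AND[a·b] → w = 0.1658
Weighted average = (0.2256·31.6 + 0.2496·34.0 + 0.1152·82.0 + 0.1658·7.0) / (0.2256 + 0.2496 + 0.1152 + 0.1658)
  = 26.2225 / 0.7562 = 34.676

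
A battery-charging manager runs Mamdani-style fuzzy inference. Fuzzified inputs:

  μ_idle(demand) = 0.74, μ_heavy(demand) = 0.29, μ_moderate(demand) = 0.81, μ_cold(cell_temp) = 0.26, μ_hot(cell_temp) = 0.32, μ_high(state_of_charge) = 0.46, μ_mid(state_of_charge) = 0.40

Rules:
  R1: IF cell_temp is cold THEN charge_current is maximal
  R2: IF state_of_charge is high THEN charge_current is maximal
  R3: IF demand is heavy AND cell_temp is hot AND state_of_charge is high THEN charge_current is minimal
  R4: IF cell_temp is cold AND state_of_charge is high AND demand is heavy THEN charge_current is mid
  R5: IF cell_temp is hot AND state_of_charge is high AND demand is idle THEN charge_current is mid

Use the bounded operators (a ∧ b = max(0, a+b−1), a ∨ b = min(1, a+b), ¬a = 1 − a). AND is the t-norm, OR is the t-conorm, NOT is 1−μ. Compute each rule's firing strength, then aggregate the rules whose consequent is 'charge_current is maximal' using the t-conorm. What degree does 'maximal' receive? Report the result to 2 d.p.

R1: cold=0.26 → w = 0.26
R2: high=0.46 → w = 0.46
R3: heavy=0.29, hot=0.32, high=0.46; AND[max(0, a+b−1)] → w = 0.00
R4: cold=0.26, high=0.46, heavy=0.29; AND[max(0, a+b−1)] → w = 0.00
R5: hot=0.32, high=0.46, idle=0.74; AND[max(0, a+b−1)] → w = 0.00
Rules with consequent 'maximal': {R1, R2} → strengths 0.26, 0.46
Aggregate via t-conorm [min(1, a+b)]: 0.72

0.72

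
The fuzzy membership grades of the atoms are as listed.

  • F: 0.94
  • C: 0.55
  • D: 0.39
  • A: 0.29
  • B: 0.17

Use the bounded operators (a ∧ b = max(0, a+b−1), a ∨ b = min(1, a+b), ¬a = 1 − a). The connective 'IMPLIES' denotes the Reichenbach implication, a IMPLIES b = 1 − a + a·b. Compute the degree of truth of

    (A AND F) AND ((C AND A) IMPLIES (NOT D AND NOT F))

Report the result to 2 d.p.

A AND F = max(0, a+b−1) on (0.29, 0.94) = 0.23
C AND A = max(0, a+b−1) on (0.55, 0.29) = 0.00
NOT D = 1 − 0.39 = 0.61
NOT F = 1 − 0.94 = 0.06
NOT D AND NOT F = max(0, a+b−1) on (0.61, 0.06) = 0.00
(C AND A) IMPLIES (NOT D AND NOT F)  [Reichenbach: 1 − a + a·b] with a=0.00, b=0.00 → 1.00
(A AND F) AND ((C AND A) IMPLIES (NOT D AND NOT F)) = max(0, a+b−1) on (0.23, 1.00) = 0.23

0.23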